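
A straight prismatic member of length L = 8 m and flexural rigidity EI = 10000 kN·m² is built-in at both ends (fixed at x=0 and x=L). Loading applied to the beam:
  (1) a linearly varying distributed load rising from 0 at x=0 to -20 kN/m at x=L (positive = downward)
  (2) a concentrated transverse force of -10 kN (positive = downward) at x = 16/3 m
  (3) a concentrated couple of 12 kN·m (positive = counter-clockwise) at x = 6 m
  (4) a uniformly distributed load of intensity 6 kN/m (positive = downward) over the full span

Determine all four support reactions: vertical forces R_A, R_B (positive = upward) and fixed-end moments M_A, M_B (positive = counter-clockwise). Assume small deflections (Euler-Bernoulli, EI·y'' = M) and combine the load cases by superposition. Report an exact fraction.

Load 1 — triangular load w₀=-20 kN/m (0→w₀ over full span):
  R_A = 3w₀L/20 = 3·(-20)·8/20 = -24 kN
  M_A = w₀L²/30 = (-20)·8²/30 = -128/3 kN·m
  R_B = 7w₀L/20 = 7·(-20)·8/20 = -56 kN
  M_B = -w₀L²/20 = -(-20)·8²/20 = 64 kN·m
Load 2 — point force P=-10 kN at a=16/3 m (b=L-a=8/3):
  R_A = Pb²(3a+b)/L³ = (-10)·(8/3)²·(3·(16/3)+(8/3))/8³ = -70/27 kN
  M_A = Pab²/L² = (-10)·(16/3)·(8/3)²/8² = -160/27 kN·m
  R_B = Pa²(a+3b)/L³ = (-10)·(16/3)²·((16/3)+3·(8/3))/8³ = -200/27 kN
  M_B = -Pa²b/L² = -(-10)·(16/3)²·(8/3)/8² = 320/27 kN·m
Load 3 — applied couple M₀=12 kN·m at a=6 m (b=L-a=2):
  R_A = 6M₀ab/L³ = 6·12·6·2/8³ = 27/16 kN
  M_A = M₀b(2a-b)/L² = 12·2·(2·6-2)/8² = 15/4 kN·m
  R_B = -6M₀ab/L³ = -6·12·6·2/8³ = -27/16 kN
  M_B = M₀a(2b-a)/L² = 12·6·(2·2-6)/8² = -9/4 kN·m
Load 4 — uniform load w=6 kN/m over full span:
  R_A = wL/2 = 6·8/2 = 24 kN
  M_A = wL²/12 = 6·8²/12 = 32 kN·m
  R_B = wL/2 = 6·8/2 = 24 kN
  M_B = -wL²/12 = -6·8²/12 = -32 kN·m
Superposition: R_A = -391/432 kN, M_A = -1387/108 kN·m, R_B = -17753/432 kN, M_B = 4493/108 kN·m

R_A = -391/432 kN, M_A = -1387/108 kN·m, R_B = -17753/432 kN, M_B = 4493/108 kN·m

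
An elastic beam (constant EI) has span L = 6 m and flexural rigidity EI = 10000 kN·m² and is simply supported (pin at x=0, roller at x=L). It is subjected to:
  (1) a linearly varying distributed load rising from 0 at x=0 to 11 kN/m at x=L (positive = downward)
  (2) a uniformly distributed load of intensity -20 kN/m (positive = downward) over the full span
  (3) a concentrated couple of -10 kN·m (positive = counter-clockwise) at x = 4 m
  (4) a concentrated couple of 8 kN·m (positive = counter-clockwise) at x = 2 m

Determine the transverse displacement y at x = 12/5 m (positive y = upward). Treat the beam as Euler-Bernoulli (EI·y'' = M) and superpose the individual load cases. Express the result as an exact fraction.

y(12/5) = 998623/39062500 m

Load 1 — triangular load w₀=11 kN/m (0→w₀ over full span):
  y_1 = -w₀x(7L⁴-10L²x²+3x⁴)/(360LEI) = -11·(12/5)·(7·6⁴-10·6²·(12/5)²+3·(12/5)⁴)/(360·6·10000) = -338877/39062500 m
Load 2 — uniform load w=-20 kN/m over full span:
  y_2 = -wx(L³-2Lx²+x³)/(24EI) = -(-20)·(12/5)·(6³-2·6·(12/5)²+(12/5)³)/(24·10000) = 2511/78125 m
Load 3 — applied couple M₀=-10 kN·m at a=4 m (b=L-a=2):
  y_3 = (M₀x³/(6L)+C₁x)/EI  [x≤a] with C₁=M₀(3b²-L²)/(6L)=20/3 = ((-10)·(12/5)³/(6·6)+(20/3)·(12/5))/10000 = 19/15625 m
Load 4 — applied couple M₀=8 kN·m at a=2 m (b=L-a=4):
  y_4 = (M₀x³/(6L)-M₀(x-a)²/2+C₁x)/EI  [x>a] with C₁=M₀(3b²-L²)/(6L)=8/3 = (8·(12/5)³/(6·6)-8·((12/5)-2)²/2+(8/3)·(12/5))/10000 = 69/78125 m
Superposition: y = Σ y_i = 998623/39062500 m ≈ 0.025565 m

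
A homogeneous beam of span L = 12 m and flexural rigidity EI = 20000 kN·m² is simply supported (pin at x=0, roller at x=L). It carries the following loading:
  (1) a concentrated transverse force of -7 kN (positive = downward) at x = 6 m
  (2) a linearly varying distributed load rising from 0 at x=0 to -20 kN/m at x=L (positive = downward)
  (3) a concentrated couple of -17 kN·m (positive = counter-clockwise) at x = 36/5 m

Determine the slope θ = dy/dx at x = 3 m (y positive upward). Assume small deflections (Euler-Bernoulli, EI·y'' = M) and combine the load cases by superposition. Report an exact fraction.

Load 1 — point force P=-7 kN at a=6 m (b=L-a=6):
  θ_1 = -Pb(L²-b²-3x²)/(6LEI)  [x≤a] = -(-7)·6·(12²-6²-3·3²)/(6·12·20000) = 189/80000 rad
Load 2 — triangular load w₀=-20 kN/m (0→w₀ over full span):
  θ_2 = -w₀(7L⁴-30L²x²+15x⁴)/(360LEI) = -(-20)·(7·12⁴-30·12²·3²+15·3⁴)/(360·12·20000) = 3981/160000 rad
Load 3 — applied couple M₀=-17 kN·m at a=36/5 m (b=L-a=24/5):
  θ_3 = (M₀x²/(2L)+C₁)/EI  [x≤a] with C₁=M₀(3b²-L²)/(6L)=442/25 = ((-17)·3²/(2·12)+(442/25))/20000 = 2261/4000000 rad
Superposition: θ = Σ θ_i = 27809/1000000 rad ≈ 0.027809 rad

θ(3) = 27809/1000000 rad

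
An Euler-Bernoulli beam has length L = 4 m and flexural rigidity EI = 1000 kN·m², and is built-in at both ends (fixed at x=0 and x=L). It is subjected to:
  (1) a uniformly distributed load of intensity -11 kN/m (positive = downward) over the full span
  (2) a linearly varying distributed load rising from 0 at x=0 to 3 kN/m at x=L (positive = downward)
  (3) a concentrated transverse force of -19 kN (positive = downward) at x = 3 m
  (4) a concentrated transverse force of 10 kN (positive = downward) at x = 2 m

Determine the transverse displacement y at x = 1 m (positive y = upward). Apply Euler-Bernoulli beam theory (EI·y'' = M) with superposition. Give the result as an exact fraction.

y(1) = 3109/960000 m

Load 1 — uniform load w=-11 kN/m over full span:
  y_1 = -wx²(L-x)²/(24EI) = -(-11)·1²·(4-1)²/(24·1000) = 33/8000 m
Load 2 — triangular load w₀=3 kN/m (0→w₀ over full span):
  y_2 = -w₀x²(L-x)²(x+2L)/(120LEI) = -3·1²·(4-1)²·(1+2·4)/(120·4·1000) = -81/160000 m
Load 3 — point force P=-19 kN at a=3 m (b=L-a=1):
  y_3 = -Pb²x²(3aL-(3a+b)x)/(6L³EI)  [x≤a] = -(-19)·1²·1²·(3·3·4-(3·3+1)·1)/(6·4³·1000) = 247/192000 m
Load 4 — point force P=10 kN at a=2 m (b=L-a=2):
  y_4 = -Pb²x²(3aL-(3a+b)x)/(6L³EI)  [x≤a] = -10·2²·1²·(3·2·4-(3·2+2)·1)/(6·4³·1000) = -1/600 m
Superposition: y = Σ y_i = 3109/960000 m ≈ 0.003239 m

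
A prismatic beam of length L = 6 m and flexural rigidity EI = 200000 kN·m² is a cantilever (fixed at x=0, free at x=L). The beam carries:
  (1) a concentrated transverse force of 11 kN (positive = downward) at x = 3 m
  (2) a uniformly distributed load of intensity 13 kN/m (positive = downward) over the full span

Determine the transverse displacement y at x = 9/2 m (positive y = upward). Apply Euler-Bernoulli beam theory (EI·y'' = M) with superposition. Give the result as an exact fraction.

y(9/2) = -202239/25600000 m

Load 1 — point force P=11 kN at a=3 m (b=L-a=3):
  y_1 = -Pa²(3x-a)/(6EI)  [x>a] = -11·3²·(3·(9/2)-3)/(6·200000) = -693/800000 m
Load 2 — uniform load w=13 kN/m over full span:
  y_2 = -wx²(x²-4Lx+6L²)/(24EI) = -13·(9/2)²·((9/2)²-4·6·(9/2)+6·6²)/(24·200000) = -180063/25600000 m
Superposition: y = Σ y_i = -202239/25600000 m ≈ -0.007900 m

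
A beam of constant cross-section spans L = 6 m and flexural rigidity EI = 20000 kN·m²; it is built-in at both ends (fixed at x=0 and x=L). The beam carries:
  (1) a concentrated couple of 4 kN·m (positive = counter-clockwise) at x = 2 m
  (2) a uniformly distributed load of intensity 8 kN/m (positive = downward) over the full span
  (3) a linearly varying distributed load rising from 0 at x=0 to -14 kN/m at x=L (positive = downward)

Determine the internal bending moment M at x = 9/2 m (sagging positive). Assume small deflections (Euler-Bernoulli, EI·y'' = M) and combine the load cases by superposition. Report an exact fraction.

M(9/2) = -117/80 kN·m

Load 1 — applied couple M₀=4 kN·m at a=2 m (b=L-a=4):
  M_1 = R_Ax - M_A - M₀  [x>a] with R_A=8/9, M_A=0 = (8/9)·(9/2) - 0 - 4 = 0 kN·m
Load 2 — uniform load w=8 kN/m over full span:
  M_2 = wLx/2 - wL²/12 - wx²/2 = 8·6·(9/2)/2 - 8·6²/12 - 8·(9/2)²/2 = 3 kN·m
Load 3 — triangular load w₀=-14 kN/m (0→w₀ over full span):
  M_3 = 3w₀Lx/20 - w₀L²/30 - w₀x³/(6L) = 3·(-14)·6·(9/2)/20 - (-14)·6²/30 - (-14)·(9/2)³/(6·6) = -357/80 kN·m
Superposition: M = Σ M_i = -117/80 kN·m ≈ -1.462500 kN·m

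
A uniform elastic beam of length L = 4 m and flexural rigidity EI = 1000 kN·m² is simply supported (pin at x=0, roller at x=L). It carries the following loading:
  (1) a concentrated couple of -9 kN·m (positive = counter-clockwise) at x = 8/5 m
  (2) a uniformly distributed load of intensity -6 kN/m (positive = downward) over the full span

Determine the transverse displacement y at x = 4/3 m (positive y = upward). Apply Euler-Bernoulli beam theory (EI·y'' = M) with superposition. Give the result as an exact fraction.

Load 1 — applied couple M₀=-9 kN·m at a=8/5 m (b=L-a=12/5):
  y_1 = (M₀x³/(6L)+C₁x)/EI  [x≤a] with C₁=M₀(3b²-L²)/(6L)=-12/25 = ((-9)·(4/3)³/(6·4)+(-12/25)·(4/3))/1000 = -43/28125 m
Load 2 — uniform load w=-6 kN/m over full span:
  y_2 = -wx(L³-2Lx²+x³)/(24EI) = -(-6)·(4/3)·(4³-2·4·(4/3)²+(4/3)³)/(24·1000) = 176/10125 m
Superposition: y = Σ y_i = 4013/253125 m ≈ 0.015854 m

y(4/3) = 4013/253125 m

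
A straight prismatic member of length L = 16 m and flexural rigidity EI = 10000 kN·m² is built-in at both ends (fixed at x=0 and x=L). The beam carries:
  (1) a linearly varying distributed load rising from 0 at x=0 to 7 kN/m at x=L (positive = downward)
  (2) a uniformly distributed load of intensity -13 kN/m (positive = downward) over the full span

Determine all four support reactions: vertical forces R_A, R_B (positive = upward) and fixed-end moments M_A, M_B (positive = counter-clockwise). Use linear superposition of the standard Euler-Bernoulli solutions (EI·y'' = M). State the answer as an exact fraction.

Load 1 — triangular load w₀=7 kN/m (0→w₀ over full span):
  R_A = 3w₀L/20 = 3·7·16/20 = 84/5 kN
  M_A = w₀L²/30 = 7·16²/30 = 896/15 kN·m
  R_B = 7w₀L/20 = 7·7·16/20 = 196/5 kN
  M_B = -w₀L²/20 = -7·16²/20 = -448/5 kN·m
Load 2 — uniform load w=-13 kN/m over full span:
  R_A = wL/2 = (-13)·16/2 = -104 kN
  M_A = wL²/12 = (-13)·16²/12 = -832/3 kN·m
  R_B = wL/2 = (-13)·16/2 = -104 kN
  M_B = -wL²/12 = -(-13)·16²/12 = 832/3 kN·m
Superposition: R_A = -436/5 kN, M_A = -1088/5 kN·m, R_B = -324/5 kN, M_B = 2816/15 kN·m

R_A = -436/5 kN, M_A = -1088/5 kN·m, R_B = -324/5 kN, M_B = 2816/15 kN·m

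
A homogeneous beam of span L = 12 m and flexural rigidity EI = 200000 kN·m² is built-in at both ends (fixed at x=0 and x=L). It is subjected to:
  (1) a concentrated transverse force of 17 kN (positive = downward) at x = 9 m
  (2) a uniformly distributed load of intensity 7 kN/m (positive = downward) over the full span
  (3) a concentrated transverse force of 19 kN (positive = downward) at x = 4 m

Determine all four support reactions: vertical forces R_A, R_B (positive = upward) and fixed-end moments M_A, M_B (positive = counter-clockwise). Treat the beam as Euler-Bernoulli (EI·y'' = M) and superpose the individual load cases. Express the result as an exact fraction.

Load 1 — point force P=17 kN at a=9 m (b=L-a=3):
  R_A = Pb²(3a+b)/L³ = 17·3²·(3·9+3)/12³ = 85/32 kN
  M_A = Pab²/L² = 17·9·3²/12² = 153/16 kN·m
  R_B = Pa²(a+3b)/L³ = 17·9²·(9+3·3)/12³ = 459/32 kN
  M_B = -Pa²b/L² = -17·9²·3/12² = -459/16 kN·m
Load 2 — uniform load w=7 kN/m over full span:
  R_A = wL/2 = 7·12/2 = 42 kN
  M_A = wL²/12 = 7·12²/12 = 84 kN·m
  R_B = wL/2 = 7·12/2 = 42 kN
  M_B = -wL²/12 = -7·12²/12 = -84 kN·m
Load 3 — point force P=19 kN at a=4 m (b=L-a=8):
  R_A = Pb²(3a+b)/L³ = 19·8²·(3·4+8)/12³ = 380/27 kN
  M_A = Pab²/L² = 19·4·8²/12² = 304/9 kN·m
  R_B = Pa²(a+3b)/L³ = 19·4²·(4+3·8)/12³ = 133/27 kN
  M_B = -Pa²b/L² = -19·4²·8/12² = -152/9 kN·m
Superposition: R_A = 50743/864 kN, M_A = 18337/144 kN·m, R_B = 52937/864 kN, M_B = -18659/144 kN·m

R_A = 50743/864 kN, M_A = 18337/144 kN·m, R_B = 52937/864 kN, M_B = -18659/144 kN·m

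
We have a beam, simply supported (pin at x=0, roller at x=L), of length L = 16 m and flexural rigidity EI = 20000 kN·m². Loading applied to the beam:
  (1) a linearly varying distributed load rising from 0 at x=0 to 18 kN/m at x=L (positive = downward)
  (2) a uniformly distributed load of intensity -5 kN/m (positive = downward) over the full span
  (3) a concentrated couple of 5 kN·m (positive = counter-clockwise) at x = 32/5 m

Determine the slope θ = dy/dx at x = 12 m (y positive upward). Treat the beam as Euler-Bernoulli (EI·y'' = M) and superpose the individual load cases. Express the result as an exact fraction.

Load 1 — triangular load w₀=18 kN/m (0→w₀ over full span):
  θ_1 = -w₀(7L⁴-30L²x²+15x⁴)/(360LEI) = -18·(7·16⁴-30·16²·12²+15·12⁴)/(360·16·20000) = 1313/25000 rad
Load 2 — uniform load w=-5 kN/m over full span:
  θ_2 = -w(L³-6Lx²+4x³)/(24EI) = -(-5)·(16³-6·16·12²+4·12³)/(24·20000) = -11/375 rad
Load 3 — applied couple M₀=5 kN·m at a=32/5 m (b=L-a=48/5):
  θ_3 = (M₀x²/(2L)-M₀(x-a)+C₁)/EI  [x>a] with C₁=M₀(3b²-L²)/(6L)=16/15 = (5·12²/(2·16)-5·(12-(32/5))+(16/15))/20000 = -133/600000 rad
Superposition: θ = Σ θ_i = 4593/200000 rad ≈ 0.022965 rad

θ(12) = 4593/200000 rad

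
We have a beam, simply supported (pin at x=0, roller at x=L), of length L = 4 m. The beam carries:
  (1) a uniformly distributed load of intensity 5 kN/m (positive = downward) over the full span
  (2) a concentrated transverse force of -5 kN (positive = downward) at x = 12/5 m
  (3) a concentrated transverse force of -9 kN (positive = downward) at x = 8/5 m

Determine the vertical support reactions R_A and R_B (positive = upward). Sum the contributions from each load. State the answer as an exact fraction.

Load 1 — uniform load w=5 kN/m over full span:
  R_A = wL/2 = 5·4/2 = 10 kN
  R_B = wL/2 = 5·4/2 = 10 kN
Load 2 — point force P=-5 kN at a=12/5 m (b=L-a=8/5):
  R_A = Pb/L = (-5)·(8/5)/4 = -2 kN
  R_B = Pa/L = (-5)·(12/5)/4 = -3 kN
Load 3 — point force P=-9 kN at a=8/5 m (b=L-a=12/5):
  R_A = Pb/L = (-9)·(12/5)/4 = -27/5 kN
  R_B = Pa/L = (-9)·(8/5)/4 = -18/5 kN
Superposition: R_A = 13/5 kN, R_B = 17/5 kN

R_A = 13/5 kN, R_B = 17/5 kN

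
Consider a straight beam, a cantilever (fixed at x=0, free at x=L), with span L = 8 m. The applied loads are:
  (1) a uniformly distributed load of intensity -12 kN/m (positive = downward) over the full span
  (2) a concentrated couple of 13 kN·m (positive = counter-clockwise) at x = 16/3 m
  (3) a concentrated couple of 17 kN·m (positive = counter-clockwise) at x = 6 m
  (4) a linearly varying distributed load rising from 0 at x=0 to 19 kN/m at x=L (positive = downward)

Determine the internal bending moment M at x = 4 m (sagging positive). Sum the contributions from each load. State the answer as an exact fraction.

M(4) = -2/3 kN·m

Load 1 — uniform load w=-12 kN/m over full span:
  M_1 = -w(L-x)²/2 = -(-12)·(8-4)²/2 = 96 kN·m
Load 2 — applied couple M₀=13 kN·m at a=16/3 m (b=L-a=8/3):
  M_2 = M₀  [x≤a] = 13 = 13 kN·m
Load 3 — applied couple M₀=17 kN·m at a=6 m (b=L-a=2):
  M_3 = M₀  [x≤a] = 17 = 17 kN·m
Load 4 — triangular load w₀=19 kN/m (0→w₀ over full span):
  M_4 = w₀Lx/2 - w₀L²/3 - w₀x³/(6L) = 19·8·4/2 - 19·8²/3 - 19·4³/(6·8) = -380/3 kN·m
Superposition: M = Σ M_i = -2/3 kN·m ≈ -0.666667 kN·m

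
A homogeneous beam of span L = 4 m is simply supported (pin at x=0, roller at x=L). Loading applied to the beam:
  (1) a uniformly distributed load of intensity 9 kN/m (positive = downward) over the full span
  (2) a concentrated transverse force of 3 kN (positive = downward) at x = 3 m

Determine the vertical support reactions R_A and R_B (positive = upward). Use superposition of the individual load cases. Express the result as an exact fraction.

R_A = 75/4 kN, R_B = 81/4 kN

Load 1 — uniform load w=9 kN/m over full span:
  R_A = wL/2 = 9·4/2 = 18 kN
  R_B = wL/2 = 9·4/2 = 18 kN
Load 2 — point force P=3 kN at a=3 m (b=L-a=1):
  R_A = Pb/L = 3·1/4 = 3/4 kN
  R_B = Pa/L = 3·3/4 = 9/4 kN
Superposition: R_A = 75/4 kN, R_B = 81/4 kN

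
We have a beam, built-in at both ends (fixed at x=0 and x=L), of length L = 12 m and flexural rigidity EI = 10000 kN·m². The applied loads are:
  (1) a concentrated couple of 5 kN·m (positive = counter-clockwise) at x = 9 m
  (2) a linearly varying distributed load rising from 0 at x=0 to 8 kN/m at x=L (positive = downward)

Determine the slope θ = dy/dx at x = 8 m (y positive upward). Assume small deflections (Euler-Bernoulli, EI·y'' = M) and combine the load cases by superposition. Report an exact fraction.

Load 1 — applied couple M₀=5 kN·m at a=9 m (b=L-a=3):
  θ_1 = (R_Ax²/2 - M_Ax)/EI  [x≤a] with R_A=15/32, M_A=25/16 = ((15/32)·8²/2 - (25/16)·8)/10000 = 1/4000 rad
Load 2 — triangular load w₀=8 kN/m (0→w₀ over full span):
  θ_2 = -w₀(2x(L-x)(L-2x)(x+2L)+x²(L-x)²)/(120LEI) = -8·(2·8·(12-8)·(12-2·8)·(8+2·12)+8²·(12-8)²)/(120·12·10000) = 112/28125 rad
Superposition: θ = Σ θ_i = 3809/900000 rad ≈ 0.004232 rad

θ(8) = 3809/900000 rad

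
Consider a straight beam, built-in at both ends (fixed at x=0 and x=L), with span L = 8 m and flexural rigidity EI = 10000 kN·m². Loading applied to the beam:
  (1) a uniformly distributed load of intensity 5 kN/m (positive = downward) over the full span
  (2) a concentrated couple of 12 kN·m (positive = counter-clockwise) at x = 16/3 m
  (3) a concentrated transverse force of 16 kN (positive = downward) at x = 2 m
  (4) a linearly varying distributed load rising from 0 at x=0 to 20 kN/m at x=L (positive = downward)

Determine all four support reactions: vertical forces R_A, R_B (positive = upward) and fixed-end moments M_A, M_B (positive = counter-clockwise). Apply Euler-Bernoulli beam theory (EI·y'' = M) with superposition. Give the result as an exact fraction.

R_A = 119/2 kN, M_A = 274/3 kN·m, R_B = 153/2 kN, M_B = -290/3 kN·m

Load 1 — uniform load w=5 kN/m over full span:
  R_A = wL/2 = 5·8/2 = 20 kN
  M_A = wL²/12 = 5·8²/12 = 80/3 kN·m
  R_B = wL/2 = 5·8/2 = 20 kN
  M_B = -wL²/12 = -5·8²/12 = -80/3 kN·m
Load 2 — applied couple M₀=12 kN·m at a=16/3 m (b=L-a=8/3):
  R_A = 6M₀ab/L³ = 6·12·(16/3)·(8/3)/8³ = 2 kN
  M_A = M₀b(2a-b)/L² = 12·(8/3)·(2·(16/3)-(8/3))/8² = 4 kN·m
  R_B = -6M₀ab/L³ = -6·12·(16/3)·(8/3)/8³ = -2 kN
  M_B = M₀a(2b-a)/L² = 12·(16/3)·(2·(8/3)-(16/3))/8² = 0 kN·m
Load 3 — point force P=16 kN at a=2 m (b=L-a=6):
  R_A = Pb²(3a+b)/L³ = 16·6²·(3·2+6)/8³ = 27/2 kN
  M_A = Pab²/L² = 16·2·6²/8² = 18 kN·m
  R_B = Pa²(a+3b)/L³ = 16·2²·(2+3·6)/8³ = 5/2 kN
  M_B = -Pa²b/L² = -16·2²·6/8² = -6 kN·m
Load 4 — triangular load w₀=20 kN/m (0→w₀ over full span):
  R_A = 3w₀L/20 = 3·20·8/20 = 24 kN
  M_A = w₀L²/30 = 20·8²/30 = 128/3 kN·m
  R_B = 7w₀L/20 = 7·20·8/20 = 56 kN
  M_B = -w₀L²/20 = -20·8²/20 = -64 kN·m
Superposition: R_A = 119/2 kN, M_A = 274/3 kN·m, R_B = 153/2 kN, M_B = -290/3 kN·m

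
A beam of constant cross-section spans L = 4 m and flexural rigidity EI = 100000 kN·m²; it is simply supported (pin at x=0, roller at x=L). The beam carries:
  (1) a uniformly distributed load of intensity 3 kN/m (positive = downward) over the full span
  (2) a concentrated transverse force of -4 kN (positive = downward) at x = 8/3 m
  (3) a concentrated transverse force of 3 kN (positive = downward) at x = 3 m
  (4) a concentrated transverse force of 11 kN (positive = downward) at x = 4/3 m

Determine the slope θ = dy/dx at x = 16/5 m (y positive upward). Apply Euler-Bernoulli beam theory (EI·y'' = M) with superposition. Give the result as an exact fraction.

Load 1 — uniform load w=3 kN/m over full span:
  θ_1 = -w(L³-6Lx²+4x³)/(24EI) = -3·(4³-6·4·(16/5)²+4·(16/5)³)/(24·100000) = 99/1562500 rad
Load 2 — point force P=-4 kN at a=8/3 m (b=L-a=4/3):
  θ_2 = -Pa(2L²-6Lx+3x²+a²)/(6LEI)  [x>a] = -(-4)·(8/3)·(2·4²-6·4·(16/5)+3·(16/5)²+(8/3)²)/(6·4·100000) = -196/6328125 rad
Load 3 — point force P=3 kN at a=3 m (b=L-a=1):
  θ_3 = -Pa(2L²-6Lx+3x²+a²)/(6LEI)  [x>a] = -3·3·(2·4²-6·4·(16/5)+3·(16/5)²+3²)/(6·4·100000) = 381/20000000 rad
Load 4 — point force P=11 kN at a=4/3 m (b=L-a=8/3):
  θ_4 = -Pa(2L²-6Lx+3x²+a²)/(6LEI)  [x>a] = -11·(4/3)·(2·4²-6·4·(16/5)+3·(16/5)²+(4/3)²)/(6·4·100000) = 1903/25312500 rad
Superposition: θ = Σ θ_i = 341867/2700000000 rad ≈ 0.000127 rad

θ(16/5) = 341867/2700000000 rad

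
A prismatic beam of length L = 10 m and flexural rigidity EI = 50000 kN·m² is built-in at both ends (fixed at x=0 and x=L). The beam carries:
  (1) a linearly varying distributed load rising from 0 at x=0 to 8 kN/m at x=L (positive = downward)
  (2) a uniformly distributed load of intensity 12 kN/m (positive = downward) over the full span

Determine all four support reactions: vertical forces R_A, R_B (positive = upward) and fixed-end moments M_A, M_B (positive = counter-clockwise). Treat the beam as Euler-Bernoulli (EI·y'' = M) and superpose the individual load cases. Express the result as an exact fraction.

R_A = 72 kN, M_A = 380/3 kN·m, R_B = 88 kN, M_B = -140 kN·m

Load 1 — triangular load w₀=8 kN/m (0→w₀ over full span):
  R_A = 3w₀L/20 = 3·8·10/20 = 12 kN
  M_A = w₀L²/30 = 8·10²/30 = 80/3 kN·m
  R_B = 7w₀L/20 = 7·8·10/20 = 28 kN
  M_B = -w₀L²/20 = -8·10²/20 = -40 kN·m
Load 2 — uniform load w=12 kN/m over full span:
  R_A = wL/2 = 12·10/2 = 60 kN
  M_A = wL²/12 = 12·10²/12 = 100 kN·m
  R_B = wL/2 = 12·10/2 = 60 kN
  M_B = -wL²/12 = -12·10²/12 = -100 kN·m
Superposition: R_A = 72 kN, M_A = 380/3 kN·m, R_B = 88 kN, M_B = -140 kN·m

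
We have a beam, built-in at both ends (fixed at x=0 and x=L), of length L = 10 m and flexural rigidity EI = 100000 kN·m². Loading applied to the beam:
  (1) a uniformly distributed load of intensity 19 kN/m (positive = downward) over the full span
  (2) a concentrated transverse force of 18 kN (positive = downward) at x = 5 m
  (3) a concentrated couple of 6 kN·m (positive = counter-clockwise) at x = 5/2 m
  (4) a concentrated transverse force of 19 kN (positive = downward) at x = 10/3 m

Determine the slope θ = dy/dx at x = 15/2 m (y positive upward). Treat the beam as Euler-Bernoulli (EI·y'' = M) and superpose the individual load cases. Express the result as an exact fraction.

Load 1 — uniform load w=19 kN/m over full span:
  θ_1 = -wx(L-x)(L-2x)/(12EI) = -19·(15/2)·(10-(15/2))·(10-2·(15/2))/(12·100000) = 19/12800 rad
Load 2 — point force P=18 kN at a=5 m (b=L-a=5):
  θ_2 = Pa²(L-x)(2bL-(3b+a)(L-x))/(2L³EI)  [x>a] = 18·5²·(10-(15/2))·(2·5·10-(3·5+5)·(10-(15/2)))/(2·10³·100000) = 9/32000 rad
Load 3 — applied couple M₀=6 kN·m at a=5/2 m (b=L-a=15/2):
  θ_3 = (R_Ax²/2 - M_Ax - M₀(x-a))/EI  [x>a] with R_A=27/40, M_A=-9/8 = ((27/40)·(15/2)²/2 - (-9/8)·(15/2) - 6·((15/2)-(5/2)))/100000 = -33/1280000 rad
Load 4 — point force P=19 kN at a=10/3 m (b=L-a=20/3):
  θ_4 = Pa²(L-x)(2bL-(3b+a)(L-x))/(2L³EI)  [x>a] = 19·(10/3)²·(10-(15/2))·(2·(20/3)·10-(3·(20/3)+(10/3))·(10-(15/2)))/(2·10³·100000) = 19/96000 rad
Superposition: θ = Σ θ_i = 7441/3840000 rad ≈ 0.001938 rad

θ(15/2) = 7441/3840000 rad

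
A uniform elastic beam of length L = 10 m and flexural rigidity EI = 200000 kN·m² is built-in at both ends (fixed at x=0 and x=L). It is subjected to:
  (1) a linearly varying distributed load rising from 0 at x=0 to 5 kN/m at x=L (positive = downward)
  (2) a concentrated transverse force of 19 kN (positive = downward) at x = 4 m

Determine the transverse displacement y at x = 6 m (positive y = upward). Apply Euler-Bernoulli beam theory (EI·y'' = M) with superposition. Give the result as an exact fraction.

y(6) = -6421/9375000 m

Load 1 — triangular load w₀=5 kN/m (0→w₀ over full span):
  y_1 = -w₀x²(L-x)²(x+2L)/(120LEI) = -5·6²·(10-6)²·(6+2·10)/(120·10·200000) = -39/125000 m
Load 2 — point force P=19 kN at a=4 m (b=L-a=6):
  y_2 = -Pa²(L-x)²(3bL-(3b+a)(L-x))/(6L³EI)  [x>a] = -19·4²·(10-6)²·(3·6·10-(3·6+4)·(10-6))/(6·10³·200000) = -437/1171875 m
Superposition: y = Σ y_i = -6421/9375000 m ≈ -0.000685 m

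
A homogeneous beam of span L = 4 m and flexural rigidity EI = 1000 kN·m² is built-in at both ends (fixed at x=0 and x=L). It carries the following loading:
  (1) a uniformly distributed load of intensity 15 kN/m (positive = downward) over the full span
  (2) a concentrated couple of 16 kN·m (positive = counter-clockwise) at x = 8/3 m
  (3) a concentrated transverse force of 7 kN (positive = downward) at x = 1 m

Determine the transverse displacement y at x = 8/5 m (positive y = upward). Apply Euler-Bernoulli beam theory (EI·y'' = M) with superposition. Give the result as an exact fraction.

Load 1 — uniform load w=15 kN/m over full span:
  y_1 = -wx²(L-x)²/(24EI) = -15·(8/5)²·(4-(8/5))²/(24·1000) = -144/15625 m
Load 2 — applied couple M₀=16 kN·m at a=8/3 m (b=L-a=4/3):
  y_2 = (R_Ax³/6 - M_Ax²/2)/EI  [x≤a] with R_A=16/3, M_A=16/3 = ((16/3)·(8/5)³/6 - (16/3)·(8/5)²/2)/1000 = -448/140625 m
Load 3 — point force P=7 kN at a=1 m (b=L-a=3):
  y_3 = -Pa²(L-x)²(3bL-(3b+a)(L-x))/(6L³EI)  [x>a] = -7·1²·(4-(8/5))²·(3·3·4-(3·3+1)·(4-(8/5)))/(6·4³·1000) = -63/50000 m
Superposition: y = Σ y_i = -30739/2250000 m ≈ -0.013662 m

y(8/5) = -30739/2250000 m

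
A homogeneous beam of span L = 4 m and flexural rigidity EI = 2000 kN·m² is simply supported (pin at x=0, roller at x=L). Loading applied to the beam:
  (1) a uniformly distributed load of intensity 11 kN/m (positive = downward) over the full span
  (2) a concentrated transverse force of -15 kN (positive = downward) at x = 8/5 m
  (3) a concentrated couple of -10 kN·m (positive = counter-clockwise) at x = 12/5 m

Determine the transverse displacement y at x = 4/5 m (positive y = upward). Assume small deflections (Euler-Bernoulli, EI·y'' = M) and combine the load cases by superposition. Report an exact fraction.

y(4/5) = -902/234375 m

Load 1 — uniform load w=11 kN/m over full span:
  y_1 = -wx(L³-2Lx²+x³)/(24EI) = -11·(4/5)·(4³-2·4·(4/5)²+(4/5)³)/(24·2000) = -2552/234375 m
Load 2 — point force P=-15 kN at a=8/5 m (b=L-a=12/5):
  y_2 = -Pbx(L²-b²-x²)/(6LEI)  [x≤a] = -(-15)·(12/5)·(4/5)·(4²-(12/5)²-(4/5)²)/(6·4·2000) = 18/3125 m
Load 3 — applied couple M₀=-10 kN·m at a=12/5 m (b=L-a=8/5):
  y_3 = (M₀x³/(6L)+C₁x)/EI  [x≤a] with C₁=M₀(3b²-L²)/(6L)=52/15 = ((-10)·(4/5)³/(6·4)+(52/15)·(4/5))/2000 = 4/3125 m
Superposition: y = Σ y_i = -902/234375 m ≈ -0.003849 m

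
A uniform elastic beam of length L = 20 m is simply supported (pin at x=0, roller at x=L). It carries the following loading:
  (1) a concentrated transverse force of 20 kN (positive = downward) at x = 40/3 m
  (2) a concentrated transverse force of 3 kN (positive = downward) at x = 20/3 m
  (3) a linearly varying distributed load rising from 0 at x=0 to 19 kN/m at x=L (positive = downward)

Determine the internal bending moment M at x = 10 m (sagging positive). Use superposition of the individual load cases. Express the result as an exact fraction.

M(10) = 1655/3 kN·m

Load 1 — point force P=20 kN at a=40/3 m (b=L-a=20/3):
  M_1 = Pbx/L  [x≤a] = 20·(20/3)·10/20 = 200/3 kN·m
Load 2 — point force P=3 kN at a=20/3 m (b=L-a=40/3):
  M_2 = Pa(L-x)/L  [x>a] = 3·(20/3)·(20-10)/20 = 10 kN·m
Load 3 — triangular load w₀=19 kN/m (0→w₀ over full span):
  M_3 = w₀Lx/6 - w₀x³/(6L) = 19·20·10/6 - 19·10³/(6·20) = 475 kN·m
Superposition: M = Σ M_i = 1655/3 kN·m ≈ 551.666667 kN·m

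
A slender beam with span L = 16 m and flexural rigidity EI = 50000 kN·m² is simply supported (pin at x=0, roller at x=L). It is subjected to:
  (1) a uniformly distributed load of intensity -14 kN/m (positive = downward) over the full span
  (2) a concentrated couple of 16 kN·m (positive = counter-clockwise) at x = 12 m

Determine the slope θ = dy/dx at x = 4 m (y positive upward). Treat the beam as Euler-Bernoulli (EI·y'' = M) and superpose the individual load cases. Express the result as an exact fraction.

θ(4) = 101/3125 rad

Load 1 — uniform load w=-14 kN/m over full span:
  θ_1 = -w(L³-6Lx²+4x³)/(24EI) = -(-14)·(16³-6·16·4²+4·4³)/(24·50000) = 308/9375 rad
Load 2 — applied couple M₀=16 kN·m at a=12 m (b=L-a=4):
  θ_2 = (M₀x²/(2L)+C₁)/EI  [x≤a] with C₁=M₀(3b²-L²)/(6L)=-104/3 = (16·4²/(2·16)+(-104/3))/50000 = -1/1875 rad
Superposition: θ = Σ θ_i = 101/3125 rad ≈ 0.032320 rad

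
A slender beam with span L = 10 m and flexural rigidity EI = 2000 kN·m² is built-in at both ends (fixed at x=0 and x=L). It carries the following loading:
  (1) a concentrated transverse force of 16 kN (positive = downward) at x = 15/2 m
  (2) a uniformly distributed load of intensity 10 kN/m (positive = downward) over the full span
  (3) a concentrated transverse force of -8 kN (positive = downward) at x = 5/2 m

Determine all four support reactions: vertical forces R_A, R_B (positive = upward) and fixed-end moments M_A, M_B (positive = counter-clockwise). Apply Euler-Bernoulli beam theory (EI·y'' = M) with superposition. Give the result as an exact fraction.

Load 1 — point force P=16 kN at a=15/2 m (b=L-a=5/2):
  R_A = Pb²(3a+b)/L³ = 16·(5/2)²·(3·(15/2)+(5/2))/10³ = 5/2 kN
  M_A = Pab²/L² = 16·(15/2)·(5/2)²/10² = 15/2 kN·m
  R_B = Pa²(a+3b)/L³ = 16·(15/2)²·((15/2)+3·(5/2))/10³ = 27/2 kN
  M_B = -Pa²b/L² = -16·(15/2)²·(5/2)/10² = -45/2 kN·m
Load 2 — uniform load w=10 kN/m over full span:
  R_A = wL/2 = 10·10/2 = 50 kN
  M_A = wL²/12 = 10·10²/12 = 250/3 kN·m
  R_B = wL/2 = 10·10/2 = 50 kN
  M_B = -wL²/12 = -10·10²/12 = -250/3 kN·m
Load 3 — point force P=-8 kN at a=5/2 m (b=L-a=15/2):
  R_A = Pb²(3a+b)/L³ = (-8)·(15/2)²·(3·(5/2)+(15/2))/10³ = -27/4 kN
  M_A = Pab²/L² = (-8)·(5/2)·(15/2)²/10² = -45/4 kN·m
  R_B = Pa²(a+3b)/L³ = (-8)·(5/2)²·((5/2)+3·(15/2))/10³ = -5/4 kN
  M_B = -Pa²b/L² = -(-8)·(5/2)²·(15/2)/10² = 15/4 kN·m
Superposition: R_A = 183/4 kN, M_A = 955/12 kN·m, R_B = 249/4 kN, M_B = -1225/12 kN·m

R_A = 183/4 kN, M_A = 955/12 kN·m, R_B = 249/4 kN, M_B = -1225/12 kN·m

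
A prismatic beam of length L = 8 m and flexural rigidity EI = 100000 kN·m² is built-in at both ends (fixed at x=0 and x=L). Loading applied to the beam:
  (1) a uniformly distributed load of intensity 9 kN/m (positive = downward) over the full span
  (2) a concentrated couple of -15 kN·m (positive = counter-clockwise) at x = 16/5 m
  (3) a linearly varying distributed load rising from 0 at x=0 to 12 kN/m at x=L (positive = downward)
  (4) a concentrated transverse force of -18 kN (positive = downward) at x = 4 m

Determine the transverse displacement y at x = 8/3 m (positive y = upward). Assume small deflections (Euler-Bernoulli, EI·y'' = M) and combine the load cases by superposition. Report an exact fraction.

y(8/3) = -3403/3796875 m

Load 1 — uniform load w=9 kN/m over full span:
  y_1 = -wx²(L-x)²/(24EI) = -9·(8/3)²·(8-(8/3))²/(24·100000) = -64/84375 m
Load 2 — applied couple M₀=-15 kN·m at a=16/5 m (b=L-a=24/5):
  y_2 = (R_Ax³/6 - M_Ax²/2)/EI  [x≤a] with R_A=-27/10, M_A=-9/5 = ((-27/10)·(8/3)³/6 - (-9/5)·(8/3)²/2)/100000 = -1/46875 m
Load 3 — triangular load w₀=12 kN/m (0→w₀ over full span):
  y_3 = -w₀x²(L-x)²(x+2L)/(120LEI) = -12·(8/3)²·(8-(8/3))²·((8/3)+2·8)/(120·8·100000) = -1792/3796875 m
Load 4 — point force P=-18 kN at a=4 m (b=L-a=4):
  y_4 = -Pb²x²(3aL-(3a+b)x)/(6L³EI)  [x≤a] = -(-18)·4²·(8/3)²·(3·4·8-(3·4+4)·(8/3))/(6·8³·100000) = 2/5625 m
Superposition: y = Σ y_i = -3403/3796875 m ≈ -0.000896 m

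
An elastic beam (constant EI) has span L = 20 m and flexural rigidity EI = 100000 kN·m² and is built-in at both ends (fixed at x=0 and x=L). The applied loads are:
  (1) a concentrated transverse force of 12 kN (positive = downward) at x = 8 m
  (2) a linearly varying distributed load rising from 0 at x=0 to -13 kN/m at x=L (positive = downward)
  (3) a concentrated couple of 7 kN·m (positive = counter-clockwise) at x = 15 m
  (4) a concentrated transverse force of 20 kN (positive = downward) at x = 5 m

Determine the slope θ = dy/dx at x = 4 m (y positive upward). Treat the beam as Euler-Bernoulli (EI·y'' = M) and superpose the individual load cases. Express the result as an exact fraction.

Load 1 — point force P=12 kN at a=8 m (b=L-a=12):
  θ_1 = -Pb²x(2aL-(3a+b)x)/(2L³EI)  [x≤a] = -12·12²·4·(2·8·20-(3·8+12)·4)/(2·20³·100000) = -297/390625 rad
Load 2 — triangular load w₀=-13 kN/m (0→w₀ over full span):
  θ_2 = -w₀(2x(L-x)(L-2x)(x+2L)+x²(L-x)²)/(120LEI) = -(-13)·(2·4·(20-4)·(20-2·4)·(4+2·20)+4²·(20-4)²)/(120·20·100000) = 182/46875 rad
Load 3 — applied couple M₀=7 kN·m at a=15 m (b=L-a=5):
  θ_3 = (R_Ax²/2 - M_Ax)/EI  [x≤a] with R_A=63/160, M_A=35/16 = ((63/160)·4²/2 - (35/16)·4)/100000 = -7/125000 rad
Load 4 — point force P=20 kN at a=5 m (b=L-a=15):
  θ_4 = -Pb²x(2aL-(3a+b)x)/(2L³EI)  [x≤a] = -20·15²·4·(2·5·20-(3·5+15)·4)/(2·20³·100000) = -9/10000 rad
Superposition: θ = Σ θ_i = 40619/18750000 rad ≈ 0.002166 rad

θ(4) = 40619/18750000 rad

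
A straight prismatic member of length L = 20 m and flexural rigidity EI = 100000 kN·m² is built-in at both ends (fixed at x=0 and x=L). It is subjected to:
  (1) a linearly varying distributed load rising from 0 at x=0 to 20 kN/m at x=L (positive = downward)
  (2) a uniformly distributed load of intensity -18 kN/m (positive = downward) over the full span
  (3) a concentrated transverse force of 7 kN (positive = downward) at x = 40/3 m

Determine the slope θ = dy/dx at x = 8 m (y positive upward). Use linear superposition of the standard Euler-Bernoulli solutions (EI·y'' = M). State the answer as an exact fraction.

θ(8) = 47/28125 rad

Load 1 — triangular load w₀=20 kN/m (0→w₀ over full span):
  θ_1 = -w₀(2x(L-x)(L-2x)(x+2L)+x²(L-x)²)/(120LEI) = -20·(2·8·(20-8)·(20-2·8)·(8+2·20)+8²·(20-8)²)/(120·20·100000) = -12/3125 rad
Load 2 — uniform load w=-18 kN/m over full span:
  θ_2 = -wx(L-x)(L-2x)/(12EI) = -(-18)·8·(20-8)·(20-2·8)/(12·100000) = 18/3125 rad
Load 3 — point force P=7 kN at a=40/3 m (b=L-a=20/3):
  θ_3 = -Pb²x(2aL-(3a+b)x)/(2L³EI)  [x≤a] = -7·(20/3)²·8·(2·(40/3)·20-(3·(40/3)+(20/3))·8)/(2·20³·100000) = -7/28125 rad
Superposition: θ = Σ θ_i = 47/28125 rad ≈ 0.001671 rad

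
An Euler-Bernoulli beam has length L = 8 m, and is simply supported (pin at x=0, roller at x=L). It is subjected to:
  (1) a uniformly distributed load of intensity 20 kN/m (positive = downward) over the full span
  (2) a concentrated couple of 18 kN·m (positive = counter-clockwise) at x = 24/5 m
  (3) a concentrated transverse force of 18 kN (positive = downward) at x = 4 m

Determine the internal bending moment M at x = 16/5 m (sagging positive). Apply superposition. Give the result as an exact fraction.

Load 1 — uniform load w=20 kN/m over full span:
  M_1 = wx(L-x)/2 = 20·(16/5)·(8-(16/5))/2 = 768/5 kN·m
Load 2 — applied couple M₀=18 kN·m at a=24/5 m (b=L-a=16/5):
  M_2 = M₀x/L  [x≤a] = 18·(16/5)/8 = 36/5 kN·m
Load 3 — point force P=18 kN at a=4 m (b=L-a=4):
  M_3 = Pbx/L  [x≤a] = 18·4·(16/5)/8 = 144/5 kN·m
Superposition: M = Σ M_i = 948/5 kN·m ≈ 189.600000 kN·m

M(16/5) = 948/5 kN·m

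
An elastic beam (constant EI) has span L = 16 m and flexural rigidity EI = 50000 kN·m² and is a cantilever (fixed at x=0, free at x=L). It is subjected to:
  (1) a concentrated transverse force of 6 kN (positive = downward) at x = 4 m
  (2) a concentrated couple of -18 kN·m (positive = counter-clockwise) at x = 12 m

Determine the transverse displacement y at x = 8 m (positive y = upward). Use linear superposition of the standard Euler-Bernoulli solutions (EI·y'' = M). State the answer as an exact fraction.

Load 1 — point force P=6 kN at a=4 m (b=L-a=12):
  y_1 = -Pa²(3x-a)/(6EI)  [x>a] = -6·4²·(3·8-4)/(6·50000) = -4/625 m
Load 2 — applied couple M₀=-18 kN·m at a=12 m (b=L-a=4):
  y_2 = M₀x²/(2EI)  [x≤a] = (-18)·8²/(2·50000) = -36/3125 m
Superposition: y = Σ y_i = -56/3125 m ≈ -0.017920 m

y(8) = -56/3125 m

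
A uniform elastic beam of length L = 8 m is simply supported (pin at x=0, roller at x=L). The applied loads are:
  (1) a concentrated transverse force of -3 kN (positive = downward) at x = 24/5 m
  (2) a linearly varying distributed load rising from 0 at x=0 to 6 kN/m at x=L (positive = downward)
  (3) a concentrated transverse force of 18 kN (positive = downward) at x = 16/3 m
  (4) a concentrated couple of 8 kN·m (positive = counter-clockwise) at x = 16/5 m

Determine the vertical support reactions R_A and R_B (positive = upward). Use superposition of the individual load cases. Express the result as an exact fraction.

R_A = 69/5 kN, R_B = 126/5 kN

Load 1 — point force P=-3 kN at a=24/5 m (b=L-a=16/5):
  R_A = Pb/L = (-3)·(16/5)/8 = -6/5 kN
  R_B = Pa/L = (-3)·(24/5)/8 = -9/5 kN
Load 2 — triangular load w₀=6 kN/m (0→w₀ over full span):
  R_A = w₀L/6 = 6·8/6 = 8 kN
  R_B = w₀L/3 = 6·8/3 = 16 kN
Load 3 — point force P=18 kN at a=16/3 m (b=L-a=8/3):
  R_A = Pb/L = 18·(8/3)/8 = 6 kN
  R_B = Pa/L = 18·(16/3)/8 = 12 kN
Load 4 — applied couple M₀=8 kN·m at a=16/5 m (b=L-a=24/5):
  R_A = M₀/L = 8/8 = 1 kN
  R_B = -M₀/L = -8/8 = -1 kN
Superposition: R_A = 69/5 kN, R_B = 126/5 kN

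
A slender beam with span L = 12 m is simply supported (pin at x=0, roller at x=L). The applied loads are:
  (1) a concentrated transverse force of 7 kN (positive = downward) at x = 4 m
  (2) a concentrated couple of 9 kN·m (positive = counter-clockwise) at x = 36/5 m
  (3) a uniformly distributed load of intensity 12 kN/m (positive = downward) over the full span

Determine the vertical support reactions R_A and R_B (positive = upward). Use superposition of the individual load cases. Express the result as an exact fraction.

Load 1 — point force P=7 kN at a=4 m (b=L-a=8):
  R_A = Pb/L = 7·8/12 = 14/3 kN
  R_B = Pa/L = 7·4/12 = 7/3 kN
Load 2 — applied couple M₀=9 kN·m at a=36/5 m (b=L-a=24/5):
  R_A = M₀/L = 9/12 = 3/4 kN
  R_B = -M₀/L = -9/12 = -3/4 kN
Load 3 — uniform load w=12 kN/m over full span:
  R_A = wL/2 = 12·12/2 = 72 kN
  R_B = wL/2 = 12·12/2 = 72 kN
Superposition: R_A = 929/12 kN, R_B = 883/12 kN

R_A = 929/12 kN, R_B = 883/12 kN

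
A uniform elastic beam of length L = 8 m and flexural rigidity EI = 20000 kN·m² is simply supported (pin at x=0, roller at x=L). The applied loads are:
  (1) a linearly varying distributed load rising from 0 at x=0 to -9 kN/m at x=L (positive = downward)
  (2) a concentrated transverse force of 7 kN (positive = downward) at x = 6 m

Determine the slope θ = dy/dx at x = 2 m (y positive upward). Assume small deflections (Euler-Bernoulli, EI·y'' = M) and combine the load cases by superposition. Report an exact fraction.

θ(2) = 1047/400000 rad

Load 1 — triangular load w₀=-9 kN/m (0→w₀ over full span):
  θ_1 = -w₀(7L⁴-30L²x²+15x⁴)/(360LEI) = -(-9)·(7·8⁴-30·8²·2²+15·2⁴)/(360·8·20000) = 1327/400000 rad
Load 2 — point force P=7 kN at a=6 m (b=L-a=2):
  θ_2 = -Pb(L²-b²-3x²)/(6LEI)  [x≤a] = -7·2·(8²-2²-3·2²)/(6·8·20000) = -7/10000 rad
Superposition: θ = Σ θ_i = 1047/400000 rad ≈ 0.002618 rad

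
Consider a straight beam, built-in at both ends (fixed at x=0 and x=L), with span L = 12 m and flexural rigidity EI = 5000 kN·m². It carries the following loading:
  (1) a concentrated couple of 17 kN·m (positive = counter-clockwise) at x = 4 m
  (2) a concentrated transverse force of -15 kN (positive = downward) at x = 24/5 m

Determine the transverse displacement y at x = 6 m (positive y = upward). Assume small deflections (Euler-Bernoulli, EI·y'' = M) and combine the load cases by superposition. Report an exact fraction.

Load 1 — applied couple M₀=17 kN·m at a=4 m (b=L-a=8):
  y_1 = (R_Ax³/6 - M_Ax²/2 - M₀(x-a)²/2)/EI  [x>a] with R_A=17/9, M_A=0 = ((17/9)·6³/6 - 0·6²/2 - 17·(6-4)²/2)/5000 = 17/2500 m
Load 2 — point force P=-15 kN at a=24/5 m (b=L-a=36/5):
  y_2 = -Pa²(L-x)²(3bL-(3b+a)(L-x))/(6L³EI)  [x>a] = -(-15)·(24/5)²·(12-6)²·(3·(36/5)·12-(3·(36/5)+(24/5))·(12-6))/(6·12³·5000) = 378/15625 m
Superposition: y = Σ y_i = 1937/62500 m ≈ 0.030992 m

y(6) = 1937/62500 m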